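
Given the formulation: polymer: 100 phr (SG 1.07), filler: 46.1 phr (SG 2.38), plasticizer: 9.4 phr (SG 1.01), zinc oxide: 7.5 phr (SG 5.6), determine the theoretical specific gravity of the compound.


Sum of weights = 163.0
Volume contributions:
  polymer: 100/1.07 = 93.4579
  filler: 46.1/2.38 = 19.3697
  plasticizer: 9.4/1.01 = 9.3069
  zinc oxide: 7.5/5.6 = 1.3393
Sum of volumes = 123.4739
SG = 163.0 / 123.4739 = 1.32

SG = 1.32


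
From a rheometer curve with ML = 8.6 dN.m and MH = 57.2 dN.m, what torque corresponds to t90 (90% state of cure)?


M90 = ML + 0.9 * (MH - ML)
M90 = 8.6 + 0.9 * (57.2 - 8.6)
M90 = 8.6 + 0.9 * 48.6
M90 = 52.34 dN.m

52.34 dN.m


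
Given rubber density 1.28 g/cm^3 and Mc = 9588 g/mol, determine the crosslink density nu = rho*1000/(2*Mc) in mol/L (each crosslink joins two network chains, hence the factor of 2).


nu = rho * 1000 / (2 * Mc)
nu = 1.28 * 1000 / (2 * 9588)
nu = 1280.0 / 19176
nu = 0.0668 mol/L

0.0668 mol/L


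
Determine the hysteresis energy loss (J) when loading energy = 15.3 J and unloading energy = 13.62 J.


Hysteresis loss = loading - unloading
= 15.3 - 13.62
= 1.68 J

1.68 J


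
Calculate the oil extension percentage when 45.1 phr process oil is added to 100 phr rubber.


Oil % = oil / (100 + oil) * 100
= 45.1 / (100 + 45.1) * 100
= 45.1 / 145.1 * 100
= 31.08%

31.08%


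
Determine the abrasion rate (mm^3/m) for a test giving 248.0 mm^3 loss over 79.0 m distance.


Rate = volume_loss / distance
= 248.0 / 79.0
= 3.139 mm^3/m

3.139 mm^3/m


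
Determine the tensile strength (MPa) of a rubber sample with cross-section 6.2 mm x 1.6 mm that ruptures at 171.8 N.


Area = width * thickness = 6.2 * 1.6 = 9.92 mm^2
TS = force / area = 171.8 / 9.92 = 17.32 MPa

17.32 MPa


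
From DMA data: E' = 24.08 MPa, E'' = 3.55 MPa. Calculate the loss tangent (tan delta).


tan delta = E'' / E'
= 3.55 / 24.08
= 0.1474

tan delta = 0.1474


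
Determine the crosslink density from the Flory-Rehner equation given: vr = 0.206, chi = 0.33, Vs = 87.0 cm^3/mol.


ln(1 - vr) = ln(1 - 0.206) = -0.2307
Numerator = -((-0.2307) + 0.206 + 0.33 * 0.206^2) = 0.0107
Denominator = 87.0 * (0.206^(1/3) - 0.206/2) = 42.4207
nu = 0.0107 / 42.4207 = 2.5148e-04 mol/cm^3

2.5148e-04 mol/cm^3


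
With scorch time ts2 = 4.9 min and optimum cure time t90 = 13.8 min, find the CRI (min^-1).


CRI = 100 / (t90 - ts2)
= 100 / (13.8 - 4.9)
= 100 / 8.9
= 11.24 min^-1

11.24 min^-1


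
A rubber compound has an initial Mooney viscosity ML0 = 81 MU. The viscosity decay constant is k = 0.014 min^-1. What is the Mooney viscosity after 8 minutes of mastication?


ML = ML0 * exp(-k * t)
ML = 81 * exp(-0.014 * 8)
ML = 81 * 0.8940
ML = 72.42 MU

72.42 MU


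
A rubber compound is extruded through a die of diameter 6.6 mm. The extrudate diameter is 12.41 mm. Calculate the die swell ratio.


Die swell ratio = D_extrudate / D_die
= 12.41 / 6.6
= 1.88

Die swell = 1.88


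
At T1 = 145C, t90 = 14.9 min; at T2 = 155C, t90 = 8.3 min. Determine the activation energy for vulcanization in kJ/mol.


T1 = 418.15 K, T2 = 428.15 K
1/T1 - 1/T2 = 5.5856e-05
ln(t1/t2) = ln(14.9/8.3) = 0.5851
Ea = 8.314 * 0.5851 / 5.5856e-05 = 87090.8235 J/mol
Ea = 87.09 kJ/mol

87.09 kJ/mol


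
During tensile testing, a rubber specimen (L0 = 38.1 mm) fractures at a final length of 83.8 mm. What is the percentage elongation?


Elongation = (Lf - L0) / L0 * 100
= (83.8 - 38.1) / 38.1 * 100
= 45.7 / 38.1 * 100
= 119.9%

119.9%


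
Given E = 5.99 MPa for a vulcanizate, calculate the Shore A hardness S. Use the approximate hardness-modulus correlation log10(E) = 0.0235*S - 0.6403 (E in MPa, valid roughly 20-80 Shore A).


log10(E) = 0.0235*S - 0.6403  =>  S = (log10(E) + 0.6403) / 0.0235
log10(5.99) = 0.777427
S = (0.777427 + 0.6403) / 0.0235 = 1.417727 / 0.0235
S = 60.3

Shore A = 60.3


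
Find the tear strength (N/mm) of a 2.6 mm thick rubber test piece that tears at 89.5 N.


Tear strength = force / thickness
= 89.5 / 2.6
= 34.42 N/mm

34.42 N/mm


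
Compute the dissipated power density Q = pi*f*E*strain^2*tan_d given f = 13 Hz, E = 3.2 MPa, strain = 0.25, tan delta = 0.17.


Q = pi * f * E * strain^2 * tan_d
= pi * 13 * 3.2 * 0.25^2 * 0.17
= pi * 13 * 3.2 * 0.0625 * 0.17
= 1.3886

Q = 1.3886


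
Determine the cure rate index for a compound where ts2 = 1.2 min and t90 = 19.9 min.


CRI = 100 / (t90 - ts2)
= 100 / (19.9 - 1.2)
= 100 / 18.7
= 5.35 min^-1

5.35 min^-1


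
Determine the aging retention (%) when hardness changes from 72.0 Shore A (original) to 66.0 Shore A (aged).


Retention = aged / original * 100
= 66.0 / 72.0 * 100
= 91.7%

91.7%


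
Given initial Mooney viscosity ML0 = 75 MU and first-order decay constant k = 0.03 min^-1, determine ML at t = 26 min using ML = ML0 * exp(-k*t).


ML = ML0 * exp(-k * t)
ML = 75 * exp(-0.03 * 26)
ML = 75 * 0.4584
ML = 34.38 MU

34.38 MU


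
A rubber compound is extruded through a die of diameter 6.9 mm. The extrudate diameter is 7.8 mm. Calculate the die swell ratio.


Die swell ratio = D_extrudate / D_die
= 7.8 / 6.9
= 1.13

Die swell = 1.13


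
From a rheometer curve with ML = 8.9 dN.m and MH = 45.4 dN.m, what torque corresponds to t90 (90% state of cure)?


M90 = ML + 0.9 * (MH - ML)
M90 = 8.9 + 0.9 * (45.4 - 8.9)
M90 = 8.9 + 0.9 * 36.5
M90 = 41.75 dN.m

41.75 dN.m


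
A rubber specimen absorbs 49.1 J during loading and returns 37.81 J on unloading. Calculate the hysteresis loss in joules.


Hysteresis loss = loading - unloading
= 49.1 - 37.81
= 11.29 J

11.29 J


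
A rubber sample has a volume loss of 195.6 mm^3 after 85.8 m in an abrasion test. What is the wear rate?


Rate = volume_loss / distance
= 195.6 / 85.8
= 2.28 mm^3/m

2.28 mm^3/m


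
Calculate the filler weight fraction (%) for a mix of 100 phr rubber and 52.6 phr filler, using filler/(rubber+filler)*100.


Filler % = filler / (rubber + filler) * 100
= 52.6 / (100 + 52.6) * 100
= 52.6 / 152.6 * 100
= 34.47%

34.47%


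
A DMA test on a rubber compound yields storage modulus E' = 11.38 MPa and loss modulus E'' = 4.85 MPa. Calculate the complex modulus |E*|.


|E*| = sqrt(E'^2 + E''^2)
= sqrt(11.38^2 + 4.85^2)
= sqrt(129.5044 + 23.5225)
= 12.37 MPa

12.37 MPa


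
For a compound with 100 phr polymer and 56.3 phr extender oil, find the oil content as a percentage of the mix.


Oil % = oil / (100 + oil) * 100
= 56.3 / (100 + 56.3) * 100
= 56.3 / 156.3 * 100
= 36.02%

36.02%


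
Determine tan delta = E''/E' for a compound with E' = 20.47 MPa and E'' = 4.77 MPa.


tan delta = E'' / E'
= 4.77 / 20.47
= 0.233

tan delta = 0.233


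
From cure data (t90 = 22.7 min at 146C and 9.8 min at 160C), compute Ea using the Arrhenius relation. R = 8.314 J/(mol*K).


T1 = 419.15 K, T2 = 433.15 K
1/T1 - 1/T2 = 7.7112e-05
ln(t1/t2) = ln(22.7/9.8) = 0.8400
Ea = 8.314 * 0.8400 / 7.7112e-05 = 90564.9250 J/mol
Ea = 90.56 kJ/mol

90.56 kJ/mol


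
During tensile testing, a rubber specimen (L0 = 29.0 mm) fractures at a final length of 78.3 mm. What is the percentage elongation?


Elongation = (Lf - L0) / L0 * 100
= (78.3 - 29.0) / 29.0 * 100
= 49.3 / 29.0 * 100
= 170.0%

170.0%


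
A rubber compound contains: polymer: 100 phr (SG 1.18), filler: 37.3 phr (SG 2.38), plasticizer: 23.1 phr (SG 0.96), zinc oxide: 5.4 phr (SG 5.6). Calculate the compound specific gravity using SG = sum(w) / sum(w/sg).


Sum of weights = 165.8
Volume contributions:
  polymer: 100/1.18 = 84.7458
  filler: 37.3/2.38 = 15.6723
  plasticizer: 23.1/0.96 = 24.0625
  zinc oxide: 5.4/5.6 = 0.9643
Sum of volumes = 125.4448
SG = 165.8 / 125.4448 = 1.322

SG = 1.322


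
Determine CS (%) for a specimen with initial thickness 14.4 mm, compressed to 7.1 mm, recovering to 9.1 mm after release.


CS = (t0 - recovered) / (t0 - ts) * 100
= (14.4 - 9.1) / (14.4 - 7.1) * 100
= 5.3 / 7.3 * 100
= 72.6%

72.6%


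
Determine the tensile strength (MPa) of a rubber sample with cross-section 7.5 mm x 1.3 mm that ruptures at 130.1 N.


Area = width * thickness = 7.5 * 1.3 = 9.75 mm^2
TS = force / area = 130.1 / 9.75 = 13.34 MPa

13.34 MPa


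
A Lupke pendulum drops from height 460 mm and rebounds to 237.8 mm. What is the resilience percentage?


Resilience = h_rebound / h_drop * 100
= 237.8 / 460 * 100
= 51.7%

51.7%


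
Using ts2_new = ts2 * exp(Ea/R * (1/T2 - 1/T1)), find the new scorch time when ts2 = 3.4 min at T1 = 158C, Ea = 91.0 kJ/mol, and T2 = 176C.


Convert temperatures: T1 = 158 + 273.15 = 431.15 K, T2 = 176 + 273.15 = 449.15 K
ts2_new = 3.4 * exp(91000 / 8.314 * (1/449.15 - 1/431.15))
1/T2 - 1/T1 = -9.2951e-05
ts2_new = 1.23 min

1.23 min


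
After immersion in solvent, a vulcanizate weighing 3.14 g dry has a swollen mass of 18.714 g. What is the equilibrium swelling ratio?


Q = W_swollen / W_dry
Q = 18.714 / 3.14
Q = 5.96

Q = 5.96


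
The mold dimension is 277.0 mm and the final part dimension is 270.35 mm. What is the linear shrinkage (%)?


Shrinkage = (mold - part) / mold * 100
= (277.0 - 270.35) / 277.0 * 100
= 6.65 / 277.0 * 100
= 2.4%

2.4%


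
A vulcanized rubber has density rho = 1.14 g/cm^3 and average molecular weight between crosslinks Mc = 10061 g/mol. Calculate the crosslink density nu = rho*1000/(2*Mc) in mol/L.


nu = rho * 1000 / (2 * Mc)
nu = 1.14 * 1000 / (2 * 10061)
nu = 1140.0 / 20122
nu = 0.0567 mol/L

0.0567 mol/L


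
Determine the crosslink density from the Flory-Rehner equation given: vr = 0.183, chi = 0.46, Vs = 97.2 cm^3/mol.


ln(1 - vr) = ln(1 - 0.183) = -0.2021
Numerator = -((-0.2021) + 0.183 + 0.46 * 0.183^2) = 0.0037
Denominator = 97.2 * (0.183^(1/3) - 0.183/2) = 46.2906
nu = 0.0037 / 46.2906 = 8.0173e-05 mol/cm^3

8.0173e-05 mol/cm^3


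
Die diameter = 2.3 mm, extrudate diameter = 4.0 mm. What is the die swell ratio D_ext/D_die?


Die swell ratio = D_extrudate / D_die
= 4.0 / 2.3
= 1.739

Die swell = 1.739


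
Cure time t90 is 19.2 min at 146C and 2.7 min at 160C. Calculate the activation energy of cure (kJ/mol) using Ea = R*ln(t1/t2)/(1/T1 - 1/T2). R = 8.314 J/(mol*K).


T1 = 419.15 K, T2 = 433.15 K
1/T1 - 1/T2 = 7.7112e-05
ln(t1/t2) = ln(19.2/2.7) = 1.9617
Ea = 8.314 * 1.9617 / 7.7112e-05 = 211501.3674 J/mol
Ea = 211.5 kJ/mol

211.5 kJ/mol


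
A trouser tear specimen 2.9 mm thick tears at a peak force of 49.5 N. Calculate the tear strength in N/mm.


Tear strength = force / thickness
= 49.5 / 2.9
= 17.07 N/mm

17.07 N/mm


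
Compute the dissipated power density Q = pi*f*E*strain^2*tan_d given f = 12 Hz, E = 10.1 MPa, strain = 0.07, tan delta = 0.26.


Q = pi * f * E * strain^2 * tan_d
= pi * 12 * 10.1 * 0.07^2 * 0.26
= pi * 12 * 10.1 * 0.0049 * 0.26
= 0.4851

Q = 0.4851


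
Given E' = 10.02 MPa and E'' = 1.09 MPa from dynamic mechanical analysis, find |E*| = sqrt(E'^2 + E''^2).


|E*| = sqrt(E'^2 + E''^2)
= sqrt(10.02^2 + 1.09^2)
= sqrt(100.4004 + 1.1881)
= 10.079 MPa

10.079 MPa


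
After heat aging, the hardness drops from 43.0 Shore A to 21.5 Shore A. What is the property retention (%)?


Retention = aged / original * 100
= 21.5 / 43.0 * 100
= 50.0%

50.0%


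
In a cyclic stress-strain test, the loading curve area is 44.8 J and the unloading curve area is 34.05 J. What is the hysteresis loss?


Hysteresis loss = loading - unloading
= 44.8 - 34.05
= 10.75 J

10.75 J


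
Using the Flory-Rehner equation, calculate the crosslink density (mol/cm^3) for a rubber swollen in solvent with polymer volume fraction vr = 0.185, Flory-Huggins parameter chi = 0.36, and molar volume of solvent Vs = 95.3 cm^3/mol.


ln(1 - vr) = ln(1 - 0.185) = -0.2046
Numerator = -((-0.2046) + 0.185 + 0.36 * 0.185^2) = 0.0072
Denominator = 95.3 * (0.185^(1/3) - 0.185/2) = 45.4869
nu = 0.0072 / 45.4869 = 1.5930e-04 mol/cm^3

1.5930e-04 mol/cm^3


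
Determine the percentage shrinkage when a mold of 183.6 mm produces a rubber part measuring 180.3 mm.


Shrinkage = (mold - part) / mold * 100
= (183.6 - 180.3) / 183.6 * 100
= 3.3 / 183.6 * 100
= 1.8%

1.8%


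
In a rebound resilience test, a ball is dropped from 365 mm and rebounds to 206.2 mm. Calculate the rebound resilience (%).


Resilience = h_rebound / h_drop * 100
= 206.2 / 365 * 100
= 56.5%

56.5%


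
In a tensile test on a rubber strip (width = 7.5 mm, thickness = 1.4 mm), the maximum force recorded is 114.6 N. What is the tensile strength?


Area = width * thickness = 7.5 * 1.4 = 10.5 mm^2
TS = force / area = 114.6 / 10.5 = 10.91 MPa

10.91 MPa


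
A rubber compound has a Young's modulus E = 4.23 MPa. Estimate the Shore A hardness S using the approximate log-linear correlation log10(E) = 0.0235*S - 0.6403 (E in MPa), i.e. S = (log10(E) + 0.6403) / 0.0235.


log10(E) = 0.0235*S - 0.6403  =>  S = (log10(E) + 0.6403) / 0.0235
log10(4.23) = 0.626340
S = (0.626340 + 0.6403) / 0.0235 = 1.266640 / 0.0235
S = 53.9

Shore A = 53.9


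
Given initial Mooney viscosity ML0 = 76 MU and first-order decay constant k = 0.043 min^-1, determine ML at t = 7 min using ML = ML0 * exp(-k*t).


ML = ML0 * exp(-k * t)
ML = 76 * exp(-0.043 * 7)
ML = 76 * 0.7401
ML = 56.25 MU

56.25 MU


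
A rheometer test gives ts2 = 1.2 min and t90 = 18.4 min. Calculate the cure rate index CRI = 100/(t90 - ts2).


CRI = 100 / (t90 - ts2)
= 100 / (18.4 - 1.2)
= 100 / 17.2
= 5.81 min^-1

5.81 min^-1


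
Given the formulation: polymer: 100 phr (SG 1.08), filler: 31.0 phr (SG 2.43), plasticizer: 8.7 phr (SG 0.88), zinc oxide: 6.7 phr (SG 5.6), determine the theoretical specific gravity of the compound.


Sum of weights = 146.4
Volume contributions:
  polymer: 100/1.08 = 92.5926
  filler: 31.0/2.43 = 12.7572
  plasticizer: 8.7/0.88 = 9.8864
  zinc oxide: 6.7/5.6 = 1.1964
Sum of volumes = 116.4326
SG = 146.4 / 116.4326 = 1.257

SG = 1.257


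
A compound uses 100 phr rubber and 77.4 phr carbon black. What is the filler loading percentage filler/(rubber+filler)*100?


Filler % = filler / (rubber + filler) * 100
= 77.4 / (100 + 77.4) * 100
= 77.4 / 177.4 * 100
= 43.63%

43.63%


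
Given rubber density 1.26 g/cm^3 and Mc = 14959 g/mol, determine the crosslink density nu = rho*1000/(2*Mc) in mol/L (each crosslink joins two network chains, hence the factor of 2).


nu = rho * 1000 / (2 * Mc)
nu = 1.26 * 1000 / (2 * 14959)
nu = 1260.0 / 29918
nu = 0.0421 mol/L

0.0421 mol/L


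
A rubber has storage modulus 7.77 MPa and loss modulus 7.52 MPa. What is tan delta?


tan delta = E'' / E'
= 7.52 / 7.77
= 0.9678

tan delta = 0.9678


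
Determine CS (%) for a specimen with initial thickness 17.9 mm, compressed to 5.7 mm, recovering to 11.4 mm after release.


CS = (t0 - recovered) / (t0 - ts) * 100
= (17.9 - 11.4) / (17.9 - 5.7) * 100
= 6.5 / 12.2 * 100
= 53.3%

53.3%


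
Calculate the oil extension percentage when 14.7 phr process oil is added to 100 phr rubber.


Oil % = oil / (100 + oil) * 100
= 14.7 / (100 + 14.7) * 100
= 14.7 / 114.7 * 100
= 12.82%

12.82%


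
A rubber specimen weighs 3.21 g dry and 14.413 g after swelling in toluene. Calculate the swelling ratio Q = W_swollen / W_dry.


Q = W_swollen / W_dry
Q = 14.413 / 3.21
Q = 4.49

Q = 4.49


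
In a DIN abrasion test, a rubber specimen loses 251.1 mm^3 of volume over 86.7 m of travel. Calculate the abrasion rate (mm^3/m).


Rate = volume_loss / distance
= 251.1 / 86.7
= 2.896 mm^3/m

2.896 mm^3/m


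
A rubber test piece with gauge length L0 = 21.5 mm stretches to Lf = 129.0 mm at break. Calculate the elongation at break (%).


Elongation = (Lf - L0) / L0 * 100
= (129.0 - 21.5) / 21.5 * 100
= 107.5 / 21.5 * 100
= 500.0%

500.0%


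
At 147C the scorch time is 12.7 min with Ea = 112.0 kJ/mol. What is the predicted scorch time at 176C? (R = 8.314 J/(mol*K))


Convert temperatures: T1 = 147 + 273.15 = 420.15 K, T2 = 176 + 273.15 = 449.15 K
ts2_new = 12.7 * exp(112000 / 8.314 * (1/449.15 - 1/420.15))
1/T2 - 1/T1 = -1.5367e-04
ts2_new = 1.6 min

1.6 min


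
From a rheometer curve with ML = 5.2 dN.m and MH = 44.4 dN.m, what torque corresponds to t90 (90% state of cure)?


M90 = ML + 0.9 * (MH - ML)
M90 = 5.2 + 0.9 * (44.4 - 5.2)
M90 = 5.2 + 0.9 * 39.2
M90 = 40.48 dN.m

40.48 dN.m


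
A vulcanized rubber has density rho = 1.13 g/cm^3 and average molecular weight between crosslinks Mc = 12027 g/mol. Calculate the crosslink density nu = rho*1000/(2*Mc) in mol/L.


nu = rho * 1000 / (2 * Mc)
nu = 1.13 * 1000 / (2 * 12027)
nu = 1130.0 / 24054
nu = 0.0470 mol/L

0.0470 mol/L


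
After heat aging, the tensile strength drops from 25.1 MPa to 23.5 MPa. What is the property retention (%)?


Retention = aged / original * 100
= 23.5 / 25.1 * 100
= 93.6%

93.6%


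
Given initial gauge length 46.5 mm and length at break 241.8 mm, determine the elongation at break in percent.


Elongation = (Lf - L0) / L0 * 100
= (241.8 - 46.5) / 46.5 * 100
= 195.3 / 46.5 * 100
= 420.0%

420.0%


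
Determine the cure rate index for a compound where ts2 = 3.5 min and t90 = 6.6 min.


CRI = 100 / (t90 - ts2)
= 100 / (6.6 - 3.5)
= 100 / 3.1
= 32.26 min^-1

32.26 min^-1


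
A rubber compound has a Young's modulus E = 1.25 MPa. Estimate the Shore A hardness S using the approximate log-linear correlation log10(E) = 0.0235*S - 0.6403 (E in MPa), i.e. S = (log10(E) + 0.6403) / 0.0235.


log10(E) = 0.0235*S - 0.6403  =>  S = (log10(E) + 0.6403) / 0.0235
log10(1.25) = 0.096910
S = (0.096910 + 0.6403) / 0.0235 = 0.737210 / 0.0235
S = 31.4

Shore A = 31.4


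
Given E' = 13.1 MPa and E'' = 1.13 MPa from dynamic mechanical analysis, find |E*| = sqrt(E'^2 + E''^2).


|E*| = sqrt(E'^2 + E''^2)
= sqrt(13.1^2 + 1.13^2)
= sqrt(171.6100 + 1.2769)
= 13.149 MPa

13.149 MPa


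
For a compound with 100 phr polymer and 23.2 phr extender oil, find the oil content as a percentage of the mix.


Oil % = oil / (100 + oil) * 100
= 23.2 / (100 + 23.2) * 100
= 23.2 / 123.2 * 100
= 18.83%

18.83%


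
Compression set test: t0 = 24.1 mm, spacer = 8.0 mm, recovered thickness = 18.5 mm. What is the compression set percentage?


CS = (t0 - recovered) / (t0 - ts) * 100
= (24.1 - 18.5) / (24.1 - 8.0) * 100
= 5.6 / 16.1 * 100
= 34.8%

34.8%


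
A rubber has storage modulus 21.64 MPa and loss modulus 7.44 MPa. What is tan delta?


tan delta = E'' / E'
= 7.44 / 21.64
= 0.3438

tan delta = 0.3438


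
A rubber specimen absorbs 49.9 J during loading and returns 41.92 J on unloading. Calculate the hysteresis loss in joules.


Hysteresis loss = loading - unloading
= 49.9 - 41.92
= 7.98 J

7.98 J


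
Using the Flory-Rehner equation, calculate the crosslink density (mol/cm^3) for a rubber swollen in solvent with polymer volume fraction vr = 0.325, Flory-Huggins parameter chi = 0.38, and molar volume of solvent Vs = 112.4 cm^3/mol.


ln(1 - vr) = ln(1 - 0.325) = -0.3930
Numerator = -((-0.3930) + 0.325 + 0.38 * 0.325^2) = 0.0279
Denominator = 112.4 * (0.325^(1/3) - 0.325/2) = 59.0139
nu = 0.0279 / 59.0139 = 4.7286e-04 mol/cm^3

4.7286e-04 mol/cm^3


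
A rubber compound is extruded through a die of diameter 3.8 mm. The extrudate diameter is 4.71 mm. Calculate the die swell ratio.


Die swell ratio = D_extrudate / D_die
= 4.71 / 3.8
= 1.239

Die swell = 1.239


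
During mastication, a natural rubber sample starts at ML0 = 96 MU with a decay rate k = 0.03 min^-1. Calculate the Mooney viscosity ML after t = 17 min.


ML = ML0 * exp(-k * t)
ML = 96 * exp(-0.03 * 17)
ML = 96 * 0.6005
ML = 57.65 MU

57.65 MU


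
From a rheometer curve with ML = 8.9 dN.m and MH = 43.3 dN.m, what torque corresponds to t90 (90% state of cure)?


M90 = ML + 0.9 * (MH - ML)
M90 = 8.9 + 0.9 * (43.3 - 8.9)
M90 = 8.9 + 0.9 * 34.4
M90 = 39.86 dN.m

39.86 dN.m


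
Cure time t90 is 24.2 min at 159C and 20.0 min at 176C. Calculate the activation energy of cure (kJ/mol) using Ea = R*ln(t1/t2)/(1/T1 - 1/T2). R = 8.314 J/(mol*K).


T1 = 432.15 K, T2 = 449.15 K
1/T1 - 1/T2 = 8.7584e-05
ln(t1/t2) = ln(24.2/20.0) = 0.1906
Ea = 8.314 * 0.1906 / 8.7584e-05 = 18094.9049 J/mol
Ea = 18.09 kJ/mol

18.09 kJ/mol


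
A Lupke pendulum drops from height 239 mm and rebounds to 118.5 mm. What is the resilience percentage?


Resilience = h_rebound / h_drop * 100
= 118.5 / 239 * 100
= 49.6%

49.6%


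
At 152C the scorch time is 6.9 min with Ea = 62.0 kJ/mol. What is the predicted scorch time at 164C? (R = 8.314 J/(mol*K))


Convert temperatures: T1 = 152 + 273.15 = 425.15 K, T2 = 164 + 273.15 = 437.15 K
ts2_new = 6.9 * exp(62000 / 8.314 * (1/437.15 - 1/425.15))
1/T2 - 1/T1 = -6.4567e-05
ts2_new = 4.26 min

4.26 min


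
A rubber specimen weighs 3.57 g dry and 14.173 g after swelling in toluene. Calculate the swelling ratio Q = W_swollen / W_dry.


Q = W_swollen / W_dry
Q = 14.173 / 3.57
Q = 3.97

Q = 3.97


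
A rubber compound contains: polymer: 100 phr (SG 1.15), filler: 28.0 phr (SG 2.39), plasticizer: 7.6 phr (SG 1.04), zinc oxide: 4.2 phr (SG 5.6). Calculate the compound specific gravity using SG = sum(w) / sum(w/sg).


Sum of weights = 139.8
Volume contributions:
  polymer: 100/1.15 = 86.9565
  filler: 28.0/2.39 = 11.7155
  plasticizer: 7.6/1.04 = 7.3077
  zinc oxide: 4.2/5.6 = 0.7500
Sum of volumes = 106.7297
SG = 139.8 / 106.7297 = 1.31

SG = 1.31


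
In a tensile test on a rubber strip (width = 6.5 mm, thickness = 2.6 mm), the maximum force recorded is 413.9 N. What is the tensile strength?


Area = width * thickness = 6.5 * 2.6 = 16.9 mm^2
TS = force / area = 413.9 / 16.9 = 24.49 MPa

24.49 MPa


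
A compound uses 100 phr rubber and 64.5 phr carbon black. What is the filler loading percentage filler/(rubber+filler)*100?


Filler % = filler / (rubber + filler) * 100
= 64.5 / (100 + 64.5) * 100
= 64.5 / 164.5 * 100
= 39.21%

39.21%


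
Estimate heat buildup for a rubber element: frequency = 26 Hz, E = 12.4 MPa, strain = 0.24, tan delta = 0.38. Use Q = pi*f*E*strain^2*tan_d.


Q = pi * f * E * strain^2 * tan_d
= pi * 26 * 12.4 * 0.24^2 * 0.38
= pi * 26 * 12.4 * 0.0576 * 0.38
= 22.1692

Q = 22.1692


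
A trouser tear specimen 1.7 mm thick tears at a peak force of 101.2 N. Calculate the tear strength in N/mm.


Tear strength = force / thickness
= 101.2 / 1.7
= 59.53 N/mm

59.53 N/mm


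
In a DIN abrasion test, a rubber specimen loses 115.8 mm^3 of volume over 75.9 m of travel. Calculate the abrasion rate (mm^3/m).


Rate = volume_loss / distance
= 115.8 / 75.9
= 1.526 mm^3/m

1.526 mm^3/m


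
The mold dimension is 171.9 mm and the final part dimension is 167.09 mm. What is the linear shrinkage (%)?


Shrinkage = (mold - part) / mold * 100
= (171.9 - 167.09) / 171.9 * 100
= 4.81 / 171.9 * 100
= 2.8%

2.8%


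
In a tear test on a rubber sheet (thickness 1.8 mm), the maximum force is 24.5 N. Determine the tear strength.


Tear strength = force / thickness
= 24.5 / 1.8
= 13.61 N/mm

13.61 N/mm


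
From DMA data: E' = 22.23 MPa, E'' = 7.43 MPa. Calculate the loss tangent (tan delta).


tan delta = E'' / E'
= 7.43 / 22.23
= 0.3342

tan delta = 0.3342


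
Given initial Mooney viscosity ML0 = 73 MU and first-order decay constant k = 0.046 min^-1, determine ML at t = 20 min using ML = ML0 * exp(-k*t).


ML = ML0 * exp(-k * t)
ML = 73 * exp(-0.046 * 20)
ML = 73 * 0.3985
ML = 29.09 MU

29.09 MU


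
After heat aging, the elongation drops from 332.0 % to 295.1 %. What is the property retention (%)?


Retention = aged / original * 100
= 295.1 / 332.0 * 100
= 88.9%

88.9%


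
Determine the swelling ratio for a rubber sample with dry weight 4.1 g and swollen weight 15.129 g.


Q = W_swollen / W_dry
Q = 15.129 / 4.1
Q = 3.69

Q = 3.69


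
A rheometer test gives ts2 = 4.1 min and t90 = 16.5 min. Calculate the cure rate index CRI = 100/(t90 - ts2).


CRI = 100 / (t90 - ts2)
= 100 / (16.5 - 4.1)
= 100 / 12.4
= 8.06 min^-1

8.06 min^-1


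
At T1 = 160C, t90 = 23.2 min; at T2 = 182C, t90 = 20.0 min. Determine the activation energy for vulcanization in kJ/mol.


T1 = 433.15 K, T2 = 455.15 K
1/T1 - 1/T2 = 1.1159e-04
ln(t1/t2) = ln(23.2/20.0) = 0.1484
Ea = 8.314 * 0.1484 / 1.1159e-04 = 11057.8997 J/mol
Ea = 11.06 kJ/mol

11.06 kJ/mol


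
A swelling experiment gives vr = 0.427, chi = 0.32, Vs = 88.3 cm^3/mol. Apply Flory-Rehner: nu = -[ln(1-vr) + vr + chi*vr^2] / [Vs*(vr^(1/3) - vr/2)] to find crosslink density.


ln(1 - vr) = ln(1 - 0.427) = -0.5569
Numerator = -((-0.5569) + 0.427 + 0.32 * 0.427^2) = 0.0715
Denominator = 88.3 * (0.427^(1/3) - 0.427/2) = 47.6400
nu = 0.0715 / 47.6400 = 0.0015 mol/cm^3

0.0015 mol/cm^3


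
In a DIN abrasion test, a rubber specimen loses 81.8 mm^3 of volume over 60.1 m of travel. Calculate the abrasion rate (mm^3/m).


Rate = volume_loss / distance
= 81.8 / 60.1
= 1.361 mm^3/m

1.361 mm^3/m


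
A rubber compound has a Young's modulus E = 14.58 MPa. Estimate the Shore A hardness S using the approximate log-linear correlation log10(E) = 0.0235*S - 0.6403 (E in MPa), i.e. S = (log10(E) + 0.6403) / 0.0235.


log10(E) = 0.0235*S - 0.6403  =>  S = (log10(E) + 0.6403) / 0.0235
log10(14.58) = 1.163758
S = (1.163758 + 0.6403) / 0.0235 = 1.804058 / 0.0235
S = 76.8

Shore A = 76.8


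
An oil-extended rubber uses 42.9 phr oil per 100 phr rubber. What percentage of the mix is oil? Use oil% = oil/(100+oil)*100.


Oil % = oil / (100 + oil) * 100
= 42.9 / (100 + 42.9) * 100
= 42.9 / 142.9 * 100
= 30.02%

30.02%


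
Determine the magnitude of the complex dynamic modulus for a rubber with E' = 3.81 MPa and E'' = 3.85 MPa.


|E*| = sqrt(E'^2 + E''^2)
= sqrt(3.81^2 + 3.85^2)
= sqrt(14.5161 + 14.8225)
= 5.417 MPa

5.417 MPa


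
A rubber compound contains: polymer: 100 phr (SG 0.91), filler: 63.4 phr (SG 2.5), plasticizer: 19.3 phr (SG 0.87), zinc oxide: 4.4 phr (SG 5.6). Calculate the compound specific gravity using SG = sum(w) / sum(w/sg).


Sum of weights = 187.1
Volume contributions:
  polymer: 100/0.91 = 109.8901
  filler: 63.4/2.5 = 25.3600
  plasticizer: 19.3/0.87 = 22.1839
  zinc oxide: 4.4/5.6 = 0.7857
Sum of volumes = 158.2197
SG = 187.1 / 158.2197 = 1.183

SG = 1.183


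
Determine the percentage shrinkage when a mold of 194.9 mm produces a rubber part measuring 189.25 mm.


Shrinkage = (mold - part) / mold * 100
= (194.9 - 189.25) / 194.9 * 100
= 5.65 / 194.9 * 100
= 2.9%

2.9%


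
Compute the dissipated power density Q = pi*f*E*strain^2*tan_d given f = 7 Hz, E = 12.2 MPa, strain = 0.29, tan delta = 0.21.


Q = pi * f * E * strain^2 * tan_d
= pi * 7 * 12.2 * 0.29^2 * 0.21
= pi * 7 * 12.2 * 0.0841 * 0.21
= 4.7383

Q = 4.7383


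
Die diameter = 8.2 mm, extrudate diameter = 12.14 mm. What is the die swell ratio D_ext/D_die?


Die swell ratio = D_extrudate / D_die
= 12.14 / 8.2
= 1.48

Die swell = 1.48


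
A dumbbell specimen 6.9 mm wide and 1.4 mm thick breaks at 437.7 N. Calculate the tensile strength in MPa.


Area = width * thickness = 6.9 * 1.4 = 9.66 mm^2
TS = force / area = 437.7 / 9.66 = 45.31 MPa

45.31 MPa


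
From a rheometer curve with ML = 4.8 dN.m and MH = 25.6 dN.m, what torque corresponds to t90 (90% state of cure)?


M90 = ML + 0.9 * (MH - ML)
M90 = 4.8 + 0.9 * (25.6 - 4.8)
M90 = 4.8 + 0.9 * 20.8
M90 = 23.52 dN.m

23.52 dN.m


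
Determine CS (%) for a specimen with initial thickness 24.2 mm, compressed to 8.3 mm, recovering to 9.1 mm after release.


CS = (t0 - recovered) / (t0 - ts) * 100
= (24.2 - 9.1) / (24.2 - 8.3) * 100
= 15.1 / 15.9 * 100
= 95.0%

95.0%


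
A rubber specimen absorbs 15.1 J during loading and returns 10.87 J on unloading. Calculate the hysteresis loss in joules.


Hysteresis loss = loading - unloading
= 15.1 - 10.87
= 4.23 J

4.23 J


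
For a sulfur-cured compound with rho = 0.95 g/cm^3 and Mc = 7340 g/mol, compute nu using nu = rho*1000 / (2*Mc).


nu = rho * 1000 / (2 * Mc)
nu = 0.95 * 1000 / (2 * 7340)
nu = 950.0 / 14680
nu = 0.0647 mol/L

0.0647 mol/L


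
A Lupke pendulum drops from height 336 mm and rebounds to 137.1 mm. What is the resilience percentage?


Resilience = h_rebound / h_drop * 100
= 137.1 / 336 * 100
= 40.8%

40.8%


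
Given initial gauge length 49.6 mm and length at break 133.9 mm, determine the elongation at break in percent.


Elongation = (Lf - L0) / L0 * 100
= (133.9 - 49.6) / 49.6 * 100
= 84.3 / 49.6 * 100
= 170.0%

170.0%


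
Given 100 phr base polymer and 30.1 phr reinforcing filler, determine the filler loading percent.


Filler % = filler / (rubber + filler) * 100
= 30.1 / (100 + 30.1) * 100
= 30.1 / 130.1 * 100
= 23.14%

23.14%


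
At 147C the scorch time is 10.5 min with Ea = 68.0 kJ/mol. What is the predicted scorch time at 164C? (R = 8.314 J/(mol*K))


Convert temperatures: T1 = 147 + 273.15 = 420.15 K, T2 = 164 + 273.15 = 437.15 K
ts2_new = 10.5 * exp(68000 / 8.314 * (1/437.15 - 1/420.15))
1/T2 - 1/T1 = -9.2558e-05
ts2_new = 4.93 min

4.93 min


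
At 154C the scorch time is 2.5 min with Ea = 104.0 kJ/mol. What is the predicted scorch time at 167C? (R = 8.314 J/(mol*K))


Convert temperatures: T1 = 154 + 273.15 = 427.15 K, T2 = 167 + 273.15 = 440.15 K
ts2_new = 2.5 * exp(104000 / 8.314 * (1/440.15 - 1/427.15))
1/T2 - 1/T1 = -6.9145e-05
ts2_new = 1.05 min

1.05 min


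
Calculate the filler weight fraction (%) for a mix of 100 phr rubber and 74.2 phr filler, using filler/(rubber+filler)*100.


Filler % = filler / (rubber + filler) * 100
= 74.2 / (100 + 74.2) * 100
= 74.2 / 174.2 * 100
= 42.59%

42.59%


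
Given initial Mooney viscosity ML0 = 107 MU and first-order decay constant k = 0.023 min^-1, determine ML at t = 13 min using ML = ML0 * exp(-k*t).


ML = ML0 * exp(-k * t)
ML = 107 * exp(-0.023 * 13)
ML = 107 * 0.7416
ML = 79.35 MU

79.35 MU


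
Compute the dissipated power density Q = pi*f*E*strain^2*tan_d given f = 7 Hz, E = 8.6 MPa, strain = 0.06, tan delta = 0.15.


Q = pi * f * E * strain^2 * tan_d
= pi * 7 * 8.6 * 0.06^2 * 0.15
= pi * 7 * 8.6 * 0.0036 * 0.15
= 0.1021

Q = 0.1021


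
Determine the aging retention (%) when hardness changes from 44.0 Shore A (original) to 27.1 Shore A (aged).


Retention = aged / original * 100
= 27.1 / 44.0 * 100
= 61.6%

61.6%


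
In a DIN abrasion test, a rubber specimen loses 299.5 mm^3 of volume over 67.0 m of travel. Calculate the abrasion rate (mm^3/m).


Rate = volume_loss / distance
= 299.5 / 67.0
= 4.47 mm^3/m

4.47 mm^3/m


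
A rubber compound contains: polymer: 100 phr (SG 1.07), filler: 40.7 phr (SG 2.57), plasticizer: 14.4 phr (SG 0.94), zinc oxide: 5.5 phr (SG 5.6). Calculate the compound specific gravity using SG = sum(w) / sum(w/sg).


Sum of weights = 160.6
Volume contributions:
  polymer: 100/1.07 = 93.4579
  filler: 40.7/2.57 = 15.8366
  plasticizer: 14.4/0.94 = 15.3191
  zinc oxide: 5.5/5.6 = 0.9821
Sum of volumes = 125.5958
SG = 160.6 / 125.5958 = 1.279

SG = 1.279


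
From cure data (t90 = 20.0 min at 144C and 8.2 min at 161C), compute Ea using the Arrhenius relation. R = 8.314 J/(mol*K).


T1 = 417.15 K, T2 = 434.15 K
1/T1 - 1/T2 = 9.3868e-05
ln(t1/t2) = ln(20.0/8.2) = 0.8916
Ea = 8.314 * 0.8916 / 9.3868e-05 = 78970.0287 J/mol
Ea = 78.97 kJ/mol

78.97 kJ/mol


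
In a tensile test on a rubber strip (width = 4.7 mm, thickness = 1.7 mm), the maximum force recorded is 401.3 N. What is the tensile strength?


Area = width * thickness = 4.7 * 1.7 = 7.99 mm^2
TS = force / area = 401.3 / 7.99 = 50.23 MPa

50.23 MPa


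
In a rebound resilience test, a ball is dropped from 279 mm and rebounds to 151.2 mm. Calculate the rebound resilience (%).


Resilience = h_rebound / h_drop * 100
= 151.2 / 279 * 100
= 54.2%

54.2%


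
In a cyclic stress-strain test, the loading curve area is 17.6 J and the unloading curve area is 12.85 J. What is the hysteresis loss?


Hysteresis loss = loading - unloading
= 17.6 - 12.85
= 4.75 J

4.75 J


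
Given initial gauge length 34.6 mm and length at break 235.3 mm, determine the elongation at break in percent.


Elongation = (Lf - L0) / L0 * 100
= (235.3 - 34.6) / 34.6 * 100
= 200.7 / 34.6 * 100
= 580.1%

580.1%


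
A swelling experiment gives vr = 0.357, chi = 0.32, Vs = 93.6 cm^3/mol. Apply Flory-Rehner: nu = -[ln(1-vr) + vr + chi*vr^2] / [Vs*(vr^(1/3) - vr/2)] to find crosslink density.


ln(1 - vr) = ln(1 - 0.357) = -0.4416
Numerator = -((-0.4416) + 0.357 + 0.32 * 0.357^2) = 0.0438
Denominator = 93.6 * (0.357^(1/3) - 0.357/2) = 49.6920
nu = 0.0438 / 49.6920 = 8.8197e-04 mol/cm^3

8.8197e-04 mol/cm^3


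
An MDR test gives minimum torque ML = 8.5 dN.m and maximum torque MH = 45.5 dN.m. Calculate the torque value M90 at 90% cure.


M90 = ML + 0.9 * (MH - ML)
M90 = 8.5 + 0.9 * (45.5 - 8.5)
M90 = 8.5 + 0.9 * 37.0
M90 = 41.8 dN.m

41.8 dN.m


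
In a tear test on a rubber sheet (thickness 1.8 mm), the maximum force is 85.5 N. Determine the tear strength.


Tear strength = force / thickness
= 85.5 / 1.8
= 47.5 N/mm

47.5 N/mm


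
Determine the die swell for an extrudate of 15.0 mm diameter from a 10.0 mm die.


Die swell ratio = D_extrudate / D_die
= 15.0 / 10.0
= 1.5

Die swell = 1.5


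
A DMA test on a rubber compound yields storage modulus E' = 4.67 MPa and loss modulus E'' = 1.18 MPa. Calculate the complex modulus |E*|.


|E*| = sqrt(E'^2 + E''^2)
= sqrt(4.67^2 + 1.18^2)
= sqrt(21.8089 + 1.3924)
= 4.817 MPa

4.817 MPa


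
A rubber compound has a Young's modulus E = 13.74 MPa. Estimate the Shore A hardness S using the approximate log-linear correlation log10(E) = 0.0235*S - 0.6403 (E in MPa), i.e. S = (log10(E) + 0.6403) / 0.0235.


log10(E) = 0.0235*S - 0.6403  =>  S = (log10(E) + 0.6403) / 0.0235
log10(13.74) = 1.137987
S = (1.137987 + 0.6403) / 0.0235 = 1.778287 / 0.0235
S = 75.7

Shore A = 75.7


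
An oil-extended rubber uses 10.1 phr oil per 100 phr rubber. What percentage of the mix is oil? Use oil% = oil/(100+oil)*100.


Oil % = oil / (100 + oil) * 100
= 10.1 / (100 + 10.1) * 100
= 10.1 / 110.1 * 100
= 9.17%

9.17%


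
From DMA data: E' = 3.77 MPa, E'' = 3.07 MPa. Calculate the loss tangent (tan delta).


tan delta = E'' / E'
= 3.07 / 3.77
= 0.8143

tan delta = 0.8143


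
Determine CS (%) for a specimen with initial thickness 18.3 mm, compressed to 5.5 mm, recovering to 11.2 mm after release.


CS = (t0 - recovered) / (t0 - ts) * 100
= (18.3 - 11.2) / (18.3 - 5.5) * 100
= 7.1 / 12.8 * 100
= 55.5%

55.5%


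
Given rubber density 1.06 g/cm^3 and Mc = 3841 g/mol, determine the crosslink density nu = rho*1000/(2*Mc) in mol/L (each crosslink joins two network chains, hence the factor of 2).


nu = rho * 1000 / (2 * Mc)
nu = 1.06 * 1000 / (2 * 3841)
nu = 1060.0 / 7682
nu = 0.1380 mol/L

0.1380 mol/L


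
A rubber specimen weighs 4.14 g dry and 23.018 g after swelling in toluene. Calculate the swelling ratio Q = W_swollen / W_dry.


Q = W_swollen / W_dry
Q = 23.018 / 4.14
Q = 5.56

Q = 5.56


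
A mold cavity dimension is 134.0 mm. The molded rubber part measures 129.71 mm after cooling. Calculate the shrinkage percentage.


Shrinkage = (mold - part) / mold * 100
= (134.0 - 129.71) / 134.0 * 100
= 4.29 / 134.0 * 100
= 3.2%

3.2%


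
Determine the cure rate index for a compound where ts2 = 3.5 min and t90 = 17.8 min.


CRI = 100 / (t90 - ts2)
= 100 / (17.8 - 3.5)
= 100 / 14.3
= 6.99 min^-1

6.99 min^-1


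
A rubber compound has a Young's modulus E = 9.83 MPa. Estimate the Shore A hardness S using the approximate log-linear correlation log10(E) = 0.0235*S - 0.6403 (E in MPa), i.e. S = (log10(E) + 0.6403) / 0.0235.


log10(E) = 0.0235*S - 0.6403  =>  S = (log10(E) + 0.6403) / 0.0235
log10(9.83) = 0.992554
S = (0.992554 + 0.6403) / 0.0235 = 1.632854 / 0.0235
S = 69.5

Shore A = 69.5


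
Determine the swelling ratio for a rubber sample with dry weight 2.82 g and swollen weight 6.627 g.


Q = W_swollen / W_dry
Q = 6.627 / 2.82
Q = 2.35

Q = 2.35


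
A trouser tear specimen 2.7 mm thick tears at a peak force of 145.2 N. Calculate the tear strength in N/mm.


Tear strength = force / thickness
= 145.2 / 2.7
= 53.78 N/mm

53.78 N/mm


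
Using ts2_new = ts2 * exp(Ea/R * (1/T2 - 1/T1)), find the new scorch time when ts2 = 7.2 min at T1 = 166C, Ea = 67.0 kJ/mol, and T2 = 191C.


Convert temperatures: T1 = 166 + 273.15 = 439.15 K, T2 = 191 + 273.15 = 464.15 K
ts2_new = 7.2 * exp(67000 / 8.314 * (1/464.15 - 1/439.15))
1/T2 - 1/T1 = -1.2265e-04
ts2_new = 2.68 min

2.68 min


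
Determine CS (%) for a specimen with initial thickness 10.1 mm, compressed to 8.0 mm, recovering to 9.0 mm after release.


CS = (t0 - recovered) / (t0 - ts) * 100
= (10.1 - 9.0) / (10.1 - 8.0) * 100
= 1.1 / 2.1 * 100
= 52.4%

52.4%


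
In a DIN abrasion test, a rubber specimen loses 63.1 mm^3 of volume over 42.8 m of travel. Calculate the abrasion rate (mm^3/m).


Rate = volume_loss / distance
= 63.1 / 42.8
= 1.474 mm^3/m

1.474 mm^3/m


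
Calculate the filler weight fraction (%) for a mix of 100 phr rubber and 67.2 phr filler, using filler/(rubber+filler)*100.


Filler % = filler / (rubber + filler) * 100
= 67.2 / (100 + 67.2) * 100
= 67.2 / 167.2 * 100
= 40.19%

40.19%


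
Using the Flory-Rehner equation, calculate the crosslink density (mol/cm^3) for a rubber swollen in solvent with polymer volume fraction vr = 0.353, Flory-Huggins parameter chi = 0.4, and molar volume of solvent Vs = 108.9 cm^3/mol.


ln(1 - vr) = ln(1 - 0.353) = -0.4354
Numerator = -((-0.4354) + 0.353 + 0.4 * 0.353^2) = 0.0326
Denominator = 108.9 * (0.353^(1/3) - 0.353/2) = 57.7429
nu = 0.0326 / 57.7429 = 5.6397e-04 mol/cm^3

5.6397e-04 mol/cm^3


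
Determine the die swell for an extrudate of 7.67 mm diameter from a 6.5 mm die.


Die swell ratio = D_extrudate / D_die
= 7.67 / 6.5
= 1.18

Die swell = 1.18


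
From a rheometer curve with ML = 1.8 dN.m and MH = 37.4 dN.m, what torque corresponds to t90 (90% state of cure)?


M90 = ML + 0.9 * (MH - ML)
M90 = 1.8 + 0.9 * (37.4 - 1.8)
M90 = 1.8 + 0.9 * 35.6
M90 = 33.84 dN.m

33.84 dN.m


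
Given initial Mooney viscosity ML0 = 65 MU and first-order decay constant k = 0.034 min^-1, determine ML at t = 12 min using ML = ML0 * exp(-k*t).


ML = ML0 * exp(-k * t)
ML = 65 * exp(-0.034 * 12)
ML = 65 * 0.6650
ML = 43.22 MU

43.22 MU


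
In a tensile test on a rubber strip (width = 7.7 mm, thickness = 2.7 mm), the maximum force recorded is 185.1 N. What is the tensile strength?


Area = width * thickness = 7.7 * 2.7 = 20.79 mm^2
TS = force / area = 185.1 / 20.79 = 8.9 MPa

8.9 MPa


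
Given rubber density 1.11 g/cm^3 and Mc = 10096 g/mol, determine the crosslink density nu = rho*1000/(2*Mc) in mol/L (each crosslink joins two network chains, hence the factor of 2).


nu = rho * 1000 / (2 * Mc)
nu = 1.11 * 1000 / (2 * 10096)
nu = 1110.0 / 20192
nu = 0.0550 mol/L

0.0550 mol/L


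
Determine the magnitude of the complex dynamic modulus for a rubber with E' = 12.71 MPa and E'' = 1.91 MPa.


|E*| = sqrt(E'^2 + E''^2)
= sqrt(12.71^2 + 1.91^2)
= sqrt(161.5441 + 3.6481)
= 12.853 MPa

12.853 MPa


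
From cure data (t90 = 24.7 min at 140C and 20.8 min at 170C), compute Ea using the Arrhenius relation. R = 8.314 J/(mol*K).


T1 = 413.15 K, T2 = 443.15 K
1/T1 - 1/T2 = 1.6386e-04
ln(t1/t2) = ln(24.7/20.8) = 0.1719
Ea = 8.314 * 0.1719 / 1.6386e-04 = 8719.6181 J/mol
Ea = 8.72 kJ/mol

8.72 kJ/mol


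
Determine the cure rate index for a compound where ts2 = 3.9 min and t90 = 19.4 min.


CRI = 100 / (t90 - ts2)
= 100 / (19.4 - 3.9)
= 100 / 15.5
= 6.45 min^-1

6.45 min^-1


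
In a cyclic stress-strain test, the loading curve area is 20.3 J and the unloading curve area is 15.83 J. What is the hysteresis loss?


Hysteresis loss = loading - unloading
= 20.3 - 15.83
= 4.47 J

4.47 J


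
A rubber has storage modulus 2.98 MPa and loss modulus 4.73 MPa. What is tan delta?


tan delta = E'' / E'
= 4.73 / 2.98
= 1.5872

tan delta = 1.5872
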